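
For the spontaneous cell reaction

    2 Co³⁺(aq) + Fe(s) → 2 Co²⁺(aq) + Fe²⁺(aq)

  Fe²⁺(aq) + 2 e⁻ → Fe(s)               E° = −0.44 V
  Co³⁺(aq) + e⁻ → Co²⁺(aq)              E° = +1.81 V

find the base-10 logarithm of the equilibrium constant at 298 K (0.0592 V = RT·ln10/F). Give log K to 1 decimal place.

The Co³⁺/Co²⁺ couple is reduced (cathode); E°cell = +1.81 − (−0.44) = +2.25 V with n = 2.
At equilibrium E = 0, so log K = nE°cell / 0.0592 = (2)(+2.25) / 0.0592 = 76.0.

log K = 76.0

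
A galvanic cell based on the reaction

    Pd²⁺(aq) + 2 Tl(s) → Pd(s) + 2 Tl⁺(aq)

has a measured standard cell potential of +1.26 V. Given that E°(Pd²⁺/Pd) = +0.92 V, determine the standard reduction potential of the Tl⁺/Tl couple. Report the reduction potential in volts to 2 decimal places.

−0.34 V

In the reaction as written the Pd²⁺/Pd couple is reduced (cathode) and Tl⁺/Tl is oxidized (anode), so E°cell = E°(Pd²⁺/Pd) − E°(Tl⁺/Tl).
E°(Tl⁺/Tl) = E°(cathode) − E°cell = +0.92 − (+1.26) = −0.34 V.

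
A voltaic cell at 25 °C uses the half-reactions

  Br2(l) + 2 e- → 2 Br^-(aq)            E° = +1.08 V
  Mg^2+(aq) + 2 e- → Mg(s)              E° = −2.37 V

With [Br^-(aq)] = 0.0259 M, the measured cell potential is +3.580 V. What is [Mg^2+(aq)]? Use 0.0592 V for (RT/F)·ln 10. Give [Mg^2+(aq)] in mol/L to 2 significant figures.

0.060 M

With Br₂/Br⁻ at the cathode and Mg²⁺/Mg at the anode, E°cell = +1.08 − (−2.37) = +3.45 V (n = 2).
Rearranging E = E° − (0.0592/n)·log Q gives log Q = 2(+3.45 − (+3.580))/0.0592 = −4.392.
The balanced reaction is Br2(l) + Mg(s) → 2 Br^-(aq) + Mg^2+(aq), so Q = [Br^-(aq)]^2·[Mg^2+(aq)].
Isolating [Mg^2+(aq)] in Q = 10^{−4.392} yields log [Mg^2+(aq)] = −1.219, i.e. 0.060 M.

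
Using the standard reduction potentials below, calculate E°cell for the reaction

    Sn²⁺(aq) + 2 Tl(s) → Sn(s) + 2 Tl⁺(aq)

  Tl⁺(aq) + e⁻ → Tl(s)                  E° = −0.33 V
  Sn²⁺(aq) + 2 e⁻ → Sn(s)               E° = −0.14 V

+0.19 V

In the reaction as written, Sn²⁺(aq) is reduced (cathode) and Tl⁺(aq) is produced by oxidation at the anode.
E°cell = E°(cathode) − E°(anode) = −0.14 − (−0.33) = +0.19 V.
The positive value indicates the reaction is spontaneous as written.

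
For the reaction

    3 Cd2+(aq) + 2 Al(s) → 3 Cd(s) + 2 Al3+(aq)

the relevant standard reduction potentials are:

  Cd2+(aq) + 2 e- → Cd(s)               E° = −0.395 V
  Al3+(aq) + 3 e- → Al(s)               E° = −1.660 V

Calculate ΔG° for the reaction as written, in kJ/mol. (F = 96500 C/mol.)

−732 kJ/mol

In the reaction as written Cd2+(aq) is reduced, so the Cd²⁺/Cd couple is the cathode and Al³⁺/Al is the anode.
E°cell = −0.395 − (−1.660) = +1.265 V; balancing electrons gives n = 6.
ΔG° = −nFE°cell = −(6)(96500)(+1.265) J/mol = −732 kJ/mol.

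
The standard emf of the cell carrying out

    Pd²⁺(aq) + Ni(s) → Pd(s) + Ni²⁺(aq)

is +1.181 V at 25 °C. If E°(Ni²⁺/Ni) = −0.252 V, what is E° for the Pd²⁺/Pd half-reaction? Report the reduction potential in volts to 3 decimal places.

+0.929 V

In the reaction as written the Pd²⁺/Pd couple is reduced (cathode) and Ni²⁺/Ni is oxidized (anode), so E°cell = E°(Pd²⁺/Pd) − E°(Ni²⁺/Ni).
E°(Pd²⁺/Pd) = E°cell + E°(anode) = +1.181 + (−0.252) = +0.929 V.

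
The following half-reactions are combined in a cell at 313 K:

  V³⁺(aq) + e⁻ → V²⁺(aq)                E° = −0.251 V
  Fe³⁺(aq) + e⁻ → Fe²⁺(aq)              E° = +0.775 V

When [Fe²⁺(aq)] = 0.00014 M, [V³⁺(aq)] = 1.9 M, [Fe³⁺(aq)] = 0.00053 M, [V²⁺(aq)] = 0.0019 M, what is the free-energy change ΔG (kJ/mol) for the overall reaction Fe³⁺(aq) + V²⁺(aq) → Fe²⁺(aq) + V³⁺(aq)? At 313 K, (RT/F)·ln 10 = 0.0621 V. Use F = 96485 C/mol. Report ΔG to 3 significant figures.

The standard cell potential is +0.775 − (−0.251) = +1.026 V, with n = 1 electron in the balanced equation.
Here Q = ([Fe²⁺(aq)]·[V³⁺(aq)]) / ([Fe³⁺(aq)]·[V²⁺(aq)]) = 264 (log Q = 2.422), giving E = +1.026 − (0.0621/1)·(2.422) = +0.8756 V.
Then ΔG = −nFE = −1 × 96485 × +0.8756 J/mol = −84.5 kJ/mol.

−84.5 kJ/mol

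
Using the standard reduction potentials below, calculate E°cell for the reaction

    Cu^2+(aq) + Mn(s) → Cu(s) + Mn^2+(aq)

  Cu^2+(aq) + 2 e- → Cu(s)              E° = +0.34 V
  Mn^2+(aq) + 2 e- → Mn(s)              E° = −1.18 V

+1.52 V

In the reaction as written, Cu^2+(aq) is reduced (cathode) and Mn^2+(aq) is produced by oxidation at the anode.
E°cell = E°(cathode) − E°(anode) = +0.34 − (−1.18) = +1.52 V.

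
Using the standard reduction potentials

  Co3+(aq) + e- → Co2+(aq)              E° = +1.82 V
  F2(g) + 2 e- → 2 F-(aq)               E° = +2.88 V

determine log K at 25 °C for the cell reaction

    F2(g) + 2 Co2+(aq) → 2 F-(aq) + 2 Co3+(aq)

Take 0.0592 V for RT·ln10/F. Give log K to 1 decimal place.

The F₂/F⁻ couple is reduced (cathode); E°cell = +2.88 − (+1.82) = +1.06 V with n = 2.
At equilibrium E = 0, so log K = nE°cell / 0.0592 = (2)(+1.06) / 0.0592 = 35.8.

log K = 35.8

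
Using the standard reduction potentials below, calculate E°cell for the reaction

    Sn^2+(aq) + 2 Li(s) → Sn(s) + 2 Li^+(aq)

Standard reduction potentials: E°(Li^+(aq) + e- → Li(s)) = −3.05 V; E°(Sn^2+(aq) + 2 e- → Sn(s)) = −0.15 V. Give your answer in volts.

In the reaction as written, Sn^2+(aq) is reduced (cathode) and Li^+(aq) is produced by oxidation at the anode.
E°cell = E°(cathode) − E°(anode) = −0.15 − (−3.05) = +2.90 V.

+2.90 V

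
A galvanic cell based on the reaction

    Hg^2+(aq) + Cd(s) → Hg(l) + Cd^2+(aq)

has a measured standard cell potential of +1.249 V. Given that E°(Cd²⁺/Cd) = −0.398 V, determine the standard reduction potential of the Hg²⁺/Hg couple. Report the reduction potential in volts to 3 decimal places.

+0.851 V

In the reaction as written the Hg²⁺/Hg couple is reduced (cathode) and Cd²⁺/Cd is oxidized (anode), so E°cell = E°(Hg²⁺/Hg) − E°(Cd²⁺/Cd).
E°(Hg²⁺/Hg) = E°cell + E°(anode) = +1.249 + (−0.398) = +0.851 V.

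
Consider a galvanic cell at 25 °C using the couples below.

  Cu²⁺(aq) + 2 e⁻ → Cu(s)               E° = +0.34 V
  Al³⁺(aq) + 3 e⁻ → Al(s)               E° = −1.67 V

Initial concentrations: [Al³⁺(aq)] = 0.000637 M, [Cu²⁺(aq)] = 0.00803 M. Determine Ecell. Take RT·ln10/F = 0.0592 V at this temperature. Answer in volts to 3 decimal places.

The Cu²⁺/Cu couple has the more positive E°, so it is the cathode; Al³⁺/Al is the anode.
E°cell = +0.34 − (−1.67) = +2.01 V, with n = 6 electrons transferred.
The balanced reaction is 3 Cu²⁺(aq) + 2 Al(s) → 3 Cu(s) + 2 Al³⁺(aq), so Q = [Al³⁺(aq)]^2 / [Cu²⁺(aq)]^3 = 0.784 and log Q = −0.106.
By the Nernst equation, E = +2.01 − (0.0592/6)·(−0.106) = +2.011 V.

+2.011 V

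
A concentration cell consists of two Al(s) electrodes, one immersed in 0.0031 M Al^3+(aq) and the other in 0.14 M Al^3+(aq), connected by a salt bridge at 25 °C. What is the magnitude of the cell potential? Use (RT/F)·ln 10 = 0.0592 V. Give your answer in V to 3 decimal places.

0.033 V

For a concentration cell E°cell = 0, since both electrodes use the same couple.
The compartment with the higher Al^3+(aq) concentration (0.14 M) acts as the cathode; ions are reduced there and produced at the dilute (0.0031 M) anode.
With n = 3, Ecell = −(0.0592/3)·log([dilute]/[conc]) = −(0.0592/3)·log(0.0031/0.14) = +0.033 V.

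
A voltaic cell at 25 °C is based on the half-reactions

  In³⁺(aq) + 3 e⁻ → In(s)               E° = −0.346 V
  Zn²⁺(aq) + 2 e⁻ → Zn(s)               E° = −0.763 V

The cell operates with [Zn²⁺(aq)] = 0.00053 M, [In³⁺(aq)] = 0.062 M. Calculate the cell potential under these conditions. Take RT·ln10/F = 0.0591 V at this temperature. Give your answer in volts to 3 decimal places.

+0.490 V

The In³⁺/In couple has the more positive E°, so it is the cathode; Zn²⁺/Zn is the anode.
E°cell = E°cat − E°an = −0.346 − (−0.763) = +0.417 V; n = 6.
For the overall reaction 2 In³⁺(aq) + 3 Zn(s) → 2 In(s) + 3 Zn²⁺(aq), Q = [Zn²⁺(aq)]^3 / [In³⁺(aq)]^2 = 3.87×10^−8, giving log Q = −7.412.
E = E° − (0.0591/n)·log Q = +0.417 − (0.0591/6)(−7.412) = +0.490 V.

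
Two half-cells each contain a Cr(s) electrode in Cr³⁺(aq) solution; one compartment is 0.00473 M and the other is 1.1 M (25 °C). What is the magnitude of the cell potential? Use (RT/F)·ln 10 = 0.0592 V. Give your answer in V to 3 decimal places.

For a concentration cell E°cell = 0, since both electrodes use the same couple.
The compartment with the higher Cr³⁺(aq) concentration (1.1 M) acts as the cathode; ions are reduced there and produced at the dilute (0.00473 M) anode.
With n = 3, Ecell = −(0.0592/3)·log([dilute]/[conc]) = −(0.0592/3)·log(0.00473/1.1) = +0.047 V.

0.047 V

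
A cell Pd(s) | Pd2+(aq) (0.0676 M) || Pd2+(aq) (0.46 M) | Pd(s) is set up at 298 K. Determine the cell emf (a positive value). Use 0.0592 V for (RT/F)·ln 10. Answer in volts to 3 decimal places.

For a concentration cell E°cell = 0, since both electrodes use the same couple.
The compartment with the higher Pd2+(aq) concentration (0.46 M) acts as the cathode; ions are reduced there and produced at the dilute (0.0676 M) anode.
With n = 2, Ecell = −(0.0592/2)·log([dilute]/[conc]) = −(0.0592/2)·log(0.0676/0.46) = +0.025 V.

0.025 V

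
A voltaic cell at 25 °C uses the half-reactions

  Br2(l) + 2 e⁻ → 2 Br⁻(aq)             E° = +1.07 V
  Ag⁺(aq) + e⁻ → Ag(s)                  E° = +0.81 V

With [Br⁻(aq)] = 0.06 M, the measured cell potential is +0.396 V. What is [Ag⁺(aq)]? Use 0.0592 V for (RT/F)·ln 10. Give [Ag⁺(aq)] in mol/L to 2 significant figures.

With Br₂/Br⁻ at the cathode and Ag⁺/Ag at the anode, E°cell = +1.07 − (+0.81) = +0.26 V (n = 2).
Rearranging E = E° − (0.0592/n)·log Q gives log Q = 2(+0.26 − (+0.396))/0.0592 = −4.595.
The balanced reaction is Br2(l) + 2 Ag(s) → 2 Br⁻(aq) + 2 Ag⁺(aq), so Q = [Br⁻(aq)]^2·[Ag⁺(aq)]^2.
Solving for the unknown gives log [Ag⁺(aq)] = −1.076, so [Ag⁺(aq)] ≈ 0.084 M.

0.084 M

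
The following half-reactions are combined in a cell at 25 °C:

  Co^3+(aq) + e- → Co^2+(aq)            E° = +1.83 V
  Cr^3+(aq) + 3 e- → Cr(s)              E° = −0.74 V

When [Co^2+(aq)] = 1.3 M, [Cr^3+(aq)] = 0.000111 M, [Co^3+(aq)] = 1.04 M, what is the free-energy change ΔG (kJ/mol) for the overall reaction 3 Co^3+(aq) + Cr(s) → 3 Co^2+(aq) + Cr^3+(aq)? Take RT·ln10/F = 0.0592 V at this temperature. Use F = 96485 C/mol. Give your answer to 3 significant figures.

−765 kJ/mol

The standard cell potential is +1.83 − (−0.74) = +2.57 V, with n = 3 electrons in the balanced equation.
The reaction quotient is ([Co^2+(aq)]^3·[Cr^3+(aq)]) / [Co^3+(aq)]^3 = 0.000217; by Nernst, E = +2.57 − (0.0592/3)(−3.664) = +2.6423 V.
Finally ΔG = −nFE = −(3)(96485 C/mol)(+2.6423 V) = −765 kJ/mol.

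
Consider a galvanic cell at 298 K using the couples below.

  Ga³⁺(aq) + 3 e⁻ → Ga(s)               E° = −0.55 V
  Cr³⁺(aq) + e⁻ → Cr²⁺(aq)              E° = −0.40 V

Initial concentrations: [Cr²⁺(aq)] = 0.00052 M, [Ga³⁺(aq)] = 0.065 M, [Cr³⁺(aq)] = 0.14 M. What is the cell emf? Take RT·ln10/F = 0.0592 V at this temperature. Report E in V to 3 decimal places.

+0.317 V

Cr³⁺/Cr²⁺ is reduced (cathode, E° = −0.40 V) and Ga³⁺/Ga is oxidized (anode).
The standard potential is −0.40 − (−0.55) = +0.15 V and the balanced reaction transfers n = 3 electrons.
The balanced reaction is 3 Cr³⁺(aq) + Ga(s) → 3 Cr²⁺(aq) + Ga³⁺(aq), so Q = ([Cr²⁺(aq)]^3·[Ga³⁺(aq)]) / [Cr³⁺(aq)]^3 = 3.33×10^−9 and log Q = −8.477.
Applying E = E° − (RT ln10/nF)·log Q gives +0.15 − (0.0592/3)(−8.477) = +0.317 V.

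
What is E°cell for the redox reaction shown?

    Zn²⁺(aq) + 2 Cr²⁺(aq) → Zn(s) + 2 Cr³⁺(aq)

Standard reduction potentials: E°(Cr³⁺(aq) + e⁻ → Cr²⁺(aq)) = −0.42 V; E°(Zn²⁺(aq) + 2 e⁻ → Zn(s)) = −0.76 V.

Zn²⁺(aq) gains electrons, so the Zn²⁺/Zn couple is the cathode; the Cr³⁺/Cr²⁺ couple is the anode.
E°cell = E°(cathode) − E°(anode) = −0.76 − (−0.42) = −0.34 V.
The negative E°cell means the reaction is non-spontaneous in the direction written.

−0.34 V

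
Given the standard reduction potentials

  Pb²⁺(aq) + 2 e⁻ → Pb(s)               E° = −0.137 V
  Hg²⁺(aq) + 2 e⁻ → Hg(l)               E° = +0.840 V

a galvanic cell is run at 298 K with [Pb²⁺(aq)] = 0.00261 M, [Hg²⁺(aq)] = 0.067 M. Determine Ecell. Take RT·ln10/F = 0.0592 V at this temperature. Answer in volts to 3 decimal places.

+1.019 V

Hg²⁺/Hg is reduced (cathode, E° = +0.840 V) and Pb²⁺/Pb is oxidized (anode).
E°cell = +0.840 − (−0.137) = +0.977 V, with n = 2 electrons transferred.
The balanced reaction is Hg²⁺(aq) + Pb(s) → Hg(l) + Pb²⁺(aq), so Q = [Pb²⁺(aq)] / [Hg²⁺(aq)] = 0.039 and log Q = −1.409.
By the Nernst equation, E = +0.977 − (0.0592/2)·(−1.409) = +1.019 V.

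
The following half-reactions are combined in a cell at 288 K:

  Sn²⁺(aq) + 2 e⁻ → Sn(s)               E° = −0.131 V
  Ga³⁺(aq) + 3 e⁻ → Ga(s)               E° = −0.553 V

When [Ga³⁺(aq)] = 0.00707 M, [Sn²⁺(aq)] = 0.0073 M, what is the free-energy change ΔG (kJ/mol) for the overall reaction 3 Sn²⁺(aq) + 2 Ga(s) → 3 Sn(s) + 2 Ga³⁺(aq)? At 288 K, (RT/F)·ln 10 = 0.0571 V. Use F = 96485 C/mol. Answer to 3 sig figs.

−233 kJ/mol

With Sn²⁺/Sn reduced at the cathode, E°cell = −0.131 − (−0.553) = +0.422 V and n = 6.
Q = [Ga³⁺(aq)]^2 / [Sn²⁺(aq)]^3 = 128, so log Q = 2.109 and E = +0.422 − (0.0571/6)(2.109) = +0.4019 V.
Then ΔG = −nFE = −6 × 96485 × +0.4019 J/mol = −233 kJ/mol.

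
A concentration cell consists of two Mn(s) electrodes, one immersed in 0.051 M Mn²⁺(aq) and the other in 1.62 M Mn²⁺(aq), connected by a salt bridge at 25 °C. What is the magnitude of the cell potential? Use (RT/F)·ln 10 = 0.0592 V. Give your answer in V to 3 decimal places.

For a concentration cell E°cell = 0, since both electrodes use the same couple.
The compartment with the higher Mn²⁺(aq) concentration (1.62 M) acts as the cathode; ions are reduced there and produced at the dilute (0.051 M) anode.
With n = 2, Ecell = −(0.0592/2)·log([dilute]/[conc]) = −(0.0592/2)·log(0.051/1.62) = +0.044 V.

0.044 V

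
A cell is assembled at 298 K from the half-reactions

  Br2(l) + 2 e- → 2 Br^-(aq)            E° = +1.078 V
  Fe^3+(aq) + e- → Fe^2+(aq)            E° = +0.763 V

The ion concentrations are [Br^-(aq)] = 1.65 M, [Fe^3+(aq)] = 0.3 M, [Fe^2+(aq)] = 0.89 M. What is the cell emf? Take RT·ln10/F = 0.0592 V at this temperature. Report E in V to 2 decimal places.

Since E°(Br₂/Br⁻) > E°(Fe³⁺/Fe²⁺), Br₂/Br⁻ serves as the cathode.
The standard potential is +1.078 − (+0.763) = +0.315 V and the balanced reaction transfers n = 2 electrons.
The balanced reaction is Br2(l) + 2 Fe^2+(aq) → 2 Br^-(aq) + 2 Fe^3+(aq), so Q = ([Br^-(aq)]^2·[Fe^3+(aq)]^2) / [Fe^2+(aq)]^2 = 0.309 and log Q = −0.510.
By the Nernst equation, E = +0.315 − (0.0592/2)·(−0.510) = +0.33 V.

+0.33 V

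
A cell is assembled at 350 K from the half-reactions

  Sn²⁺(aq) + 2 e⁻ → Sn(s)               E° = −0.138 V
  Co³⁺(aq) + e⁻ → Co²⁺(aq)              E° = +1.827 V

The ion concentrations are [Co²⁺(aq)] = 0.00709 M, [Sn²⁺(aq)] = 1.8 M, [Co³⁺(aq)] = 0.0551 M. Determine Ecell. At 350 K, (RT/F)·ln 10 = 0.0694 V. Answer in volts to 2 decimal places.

+2.02 V

Since E°(Co³⁺/Co²⁺) > E°(Sn²⁺/Sn), Co³⁺/Co²⁺ serves as the cathode.
E°cell = E°cat − E°an = +1.827 − (−0.138) = +1.965 V; n = 2.
The balanced reaction is 2 Co³⁺(aq) + Sn(s) → 2 Co²⁺(aq) + Sn²⁺(aq), so Q = ([Co²⁺(aq)]^2·[Sn²⁺(aq)]) / [Co³⁺(aq)]^2 = 0.0298 and log Q = −1.526.
By the Nernst equation, E = +1.965 − (0.0694/2)·(−1.526) = +2.02 V.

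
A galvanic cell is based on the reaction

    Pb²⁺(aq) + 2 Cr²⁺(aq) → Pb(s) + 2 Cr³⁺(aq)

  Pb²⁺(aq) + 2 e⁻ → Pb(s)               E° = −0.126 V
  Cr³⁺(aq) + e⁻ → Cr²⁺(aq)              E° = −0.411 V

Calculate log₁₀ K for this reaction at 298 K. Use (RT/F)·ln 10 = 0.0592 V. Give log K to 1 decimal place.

log K = 9.6

The Pb²⁺/Pb couple is reduced (cathode); E°cell = −0.126 − (−0.411) = +0.285 V with n = 2.
At equilibrium E = 0, so log K = nE°cell / 0.0592 = (2)(+0.285) / 0.0592 = 9.6.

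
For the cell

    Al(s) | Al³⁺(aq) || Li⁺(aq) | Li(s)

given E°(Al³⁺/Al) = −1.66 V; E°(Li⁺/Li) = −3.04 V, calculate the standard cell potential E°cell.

−1.38 V

By convention the left-hand electrode in cell notation is the anode (oxidation) and the right-hand electrode is the cathode (reduction).
E°cell = E°(right) − E°(left) = −3.04 − (−1.66) = −1.38 V.
The negative sign shows that, as written, the cell would require an external voltage to drive the reaction.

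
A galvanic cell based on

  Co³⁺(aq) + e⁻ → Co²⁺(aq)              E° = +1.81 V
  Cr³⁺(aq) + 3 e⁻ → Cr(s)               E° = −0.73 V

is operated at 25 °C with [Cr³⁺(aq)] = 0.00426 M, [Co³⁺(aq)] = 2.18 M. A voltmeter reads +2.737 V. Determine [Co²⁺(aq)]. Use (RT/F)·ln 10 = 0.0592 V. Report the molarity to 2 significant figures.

0.0063 M

The Co³⁺/Co²⁺ couple has the larger reduction potential, so it is the cathode: E°cell = +1.81 − (−0.73) = +2.54 V and n = 3.
From the Nernst equation, log Q = n(E° − E)/0.0592 = 3·(+2.54 − (+2.737))/0.0592 = −9.983.
For 3 Co³⁺(aq) + Cr(s) → 3 Co²⁺(aq) + Cr³⁺(aq), the reaction quotient is Q = ([Co²⁺(aq)]^3·[Cr³⁺(aq)]) / [Co³⁺(aq)]^3.
Isolating [Co²⁺(aq)] in Q = 10^{−9.983} yields log [Co²⁺(aq)] = −2.199, i.e. 0.0063 M.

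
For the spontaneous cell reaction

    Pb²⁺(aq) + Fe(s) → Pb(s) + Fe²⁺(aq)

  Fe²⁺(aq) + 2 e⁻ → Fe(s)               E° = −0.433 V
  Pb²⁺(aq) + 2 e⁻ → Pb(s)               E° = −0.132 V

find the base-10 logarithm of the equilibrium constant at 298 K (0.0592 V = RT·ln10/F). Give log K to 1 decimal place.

log K = 10.2

The Pb²⁺/Pb couple is reduced (cathode); E°cell = −0.132 − (−0.433) = +0.301 V with n = 2.
At equilibrium E = 0, so log K = nE°cell / 0.0592 = (2)(+0.301) / 0.0592 = 10.2.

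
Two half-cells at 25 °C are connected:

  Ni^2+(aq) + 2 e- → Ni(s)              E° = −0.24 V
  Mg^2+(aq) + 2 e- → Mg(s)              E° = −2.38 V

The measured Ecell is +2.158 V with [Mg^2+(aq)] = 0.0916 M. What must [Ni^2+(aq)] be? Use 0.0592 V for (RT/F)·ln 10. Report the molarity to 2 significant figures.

0.37 M

With Ni²⁺/Ni at the cathode and Mg²⁺/Mg at the anode, E°cell = −0.24 − (−2.38) = +2.14 V (n = 2).
Since E = E° − (0.0592/n)·log Q, log Q = n(E° − E)/0.0592 = −0.608.
Balancing electrons gives Ni^2+(aq) + Mg(s) → Ni(s) + Mg^2+(aq); thus Q = [Mg^2+(aq)] / [Ni^2+(aq)].
Solving for the unknown gives log [Ni^2+(aq)] = −0.430, so [Ni^2+(aq)] ≈ 0.37 M.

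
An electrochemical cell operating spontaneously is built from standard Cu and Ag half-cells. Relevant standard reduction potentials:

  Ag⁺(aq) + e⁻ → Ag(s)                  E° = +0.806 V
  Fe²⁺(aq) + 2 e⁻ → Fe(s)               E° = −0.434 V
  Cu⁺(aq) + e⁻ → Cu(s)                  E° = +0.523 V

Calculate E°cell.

The Ag⁺/Ag couple has the higher E°, so Ag ion is reduced (cathode) and Cu is oxidized (anode).
E°cell = E°(cathode) − E°(anode) = +0.806 − (+0.523) = +0.283 V.

+0.283 V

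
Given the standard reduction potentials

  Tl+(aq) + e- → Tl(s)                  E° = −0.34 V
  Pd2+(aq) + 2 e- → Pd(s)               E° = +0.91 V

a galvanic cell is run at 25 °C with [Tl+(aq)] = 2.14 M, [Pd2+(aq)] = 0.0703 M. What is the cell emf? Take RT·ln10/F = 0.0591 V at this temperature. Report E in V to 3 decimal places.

+1.196 V

Since E°(Pd²⁺/Pd) > E°(Tl⁺/Tl), Pd²⁺/Pd serves as the cathode.
E°cell = +0.91 − (−0.34) = +1.25 V, with n = 2 electrons transferred.
The balanced reaction is Pd2+(aq) + 2 Tl(s) → Pd(s) + 2 Tl+(aq), so Q = [Tl+(aq)]^2 / [Pd2+(aq)] = 65.1 and log Q = 1.814.
Applying E = E° − (RT ln10/nF)·log Q gives +1.25 − (0.0591/2)(1.814) = +1.196 V.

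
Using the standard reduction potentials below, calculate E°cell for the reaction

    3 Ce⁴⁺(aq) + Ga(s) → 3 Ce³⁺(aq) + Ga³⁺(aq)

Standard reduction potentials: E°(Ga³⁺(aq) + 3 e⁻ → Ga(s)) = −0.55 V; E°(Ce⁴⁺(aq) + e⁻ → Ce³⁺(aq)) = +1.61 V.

In the reaction as written, Ce⁴⁺(aq) is reduced (cathode) and Ga³⁺(aq) is produced by oxidation at the anode.
E°cell = E°(cathode) − E°(anode) = +1.61 − (−0.55) = +2.16 V.

+2.16 V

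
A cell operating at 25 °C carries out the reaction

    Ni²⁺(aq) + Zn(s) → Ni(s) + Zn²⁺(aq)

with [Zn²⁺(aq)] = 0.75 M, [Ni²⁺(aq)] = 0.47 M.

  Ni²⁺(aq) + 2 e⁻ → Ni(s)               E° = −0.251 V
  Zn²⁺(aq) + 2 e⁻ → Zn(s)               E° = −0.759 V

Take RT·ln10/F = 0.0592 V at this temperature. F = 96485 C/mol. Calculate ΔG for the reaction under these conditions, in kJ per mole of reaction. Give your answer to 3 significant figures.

The standard cell potential is −0.251 − (−0.759) = +0.508 V, with n = 2 electrons in the balanced equation.
Q = [Zn²⁺(aq)] / [Ni²⁺(aq)] = 1.6, so log Q = 0.203 and E = +0.508 − (0.0592/2)(0.203) = +0.5020 V.
Finally ΔG = −nFE = −(2)(96485 C/mol)(+0.5020 V) = −96.9 kJ/mol.

−96.9 kJ/mol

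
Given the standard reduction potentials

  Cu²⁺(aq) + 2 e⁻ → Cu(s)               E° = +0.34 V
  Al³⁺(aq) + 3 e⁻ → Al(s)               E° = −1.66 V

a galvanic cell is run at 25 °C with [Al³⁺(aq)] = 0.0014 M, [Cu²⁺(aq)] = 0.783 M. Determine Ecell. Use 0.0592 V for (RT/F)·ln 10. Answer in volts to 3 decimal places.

Cu²⁺/Cu is reduced (cathode, E° = +0.34 V) and Al³⁺/Al is oxidized (anode).
The standard potential is +0.34 − (−1.66) = +2.00 V and the balanced reaction transfers n = 6 electrons.
Balancing gives 3 Cu²⁺(aq) + 2 Al(s) → 3 Cu(s) + 2 Al³⁺(aq); hence Q = [Al³⁺(aq)]^2 / [Cu²⁺(aq)]^3 = 4.08×10^−6 (log Q = −5.389).
By the Nernst equation, E = +2.00 − (0.0592/6)·(−5.389) = +2.053 V.

+2.053 V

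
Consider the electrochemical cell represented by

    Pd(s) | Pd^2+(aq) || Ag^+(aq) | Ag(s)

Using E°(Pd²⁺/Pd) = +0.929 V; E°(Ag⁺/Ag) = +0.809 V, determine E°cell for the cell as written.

−0.120 V

By convention the left-hand electrode in cell notation is the anode (oxidation) and the right-hand electrode is the cathode (reduction).
E°cell = E°(right) − E°(left) = +0.809 − (+0.929) = −0.120 V.
The negative sign shows that, as written, the cell would require an external voltage to drive the reaction.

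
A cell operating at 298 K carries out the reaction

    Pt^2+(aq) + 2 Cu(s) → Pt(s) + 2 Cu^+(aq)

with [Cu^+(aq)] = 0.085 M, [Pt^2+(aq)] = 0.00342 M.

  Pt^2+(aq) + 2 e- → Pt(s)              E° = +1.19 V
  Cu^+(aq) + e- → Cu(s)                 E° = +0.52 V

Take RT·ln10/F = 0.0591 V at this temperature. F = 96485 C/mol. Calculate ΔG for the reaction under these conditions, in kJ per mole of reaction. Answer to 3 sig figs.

−127 kJ/mol

With Pt²⁺/Pt reduced at the cathode, E°cell = +1.19 − (+0.52) = +0.67 V and n = 2.
Q = [Cu^+(aq)]^2 / [Pt^2+(aq)] = 2.11, so log Q = 0.325 and E = +0.67 − (0.0591/2)(0.325) = +0.6604 V.
Then ΔG = −nFE = −2 × 96485 × +0.6604 J/mol = −127 kJ/mol.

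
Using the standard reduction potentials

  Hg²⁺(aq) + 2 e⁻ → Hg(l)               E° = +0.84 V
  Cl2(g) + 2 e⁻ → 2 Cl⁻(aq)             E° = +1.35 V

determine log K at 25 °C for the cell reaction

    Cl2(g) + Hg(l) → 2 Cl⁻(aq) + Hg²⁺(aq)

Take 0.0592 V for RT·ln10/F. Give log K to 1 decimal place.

The Cl₂/Cl⁻ couple is reduced (cathode); E°cell = +1.35 − (+0.84) = +0.51 V with n = 2.
At equilibrium E = 0, so log K = nE°cell / 0.0592 = (2)(+0.51) / 0.0592 = 17.2.

log K = 17.2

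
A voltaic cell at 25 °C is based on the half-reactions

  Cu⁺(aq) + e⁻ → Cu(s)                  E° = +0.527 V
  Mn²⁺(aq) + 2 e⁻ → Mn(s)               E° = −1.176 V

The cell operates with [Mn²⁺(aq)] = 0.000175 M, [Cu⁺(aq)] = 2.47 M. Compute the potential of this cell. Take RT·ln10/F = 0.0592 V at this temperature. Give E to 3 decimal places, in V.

+1.837 V

Since E°(Cu⁺/Cu) > E°(Mn²⁺/Mn), Cu⁺/Cu serves as the cathode.
E°cell = +0.527 − (−1.176) = +1.703 V, with n = 2 electrons transferred.
Balancing gives 2 Cu⁺(aq) + Mn(s) → 2 Cu(s) + Mn²⁺(aq); hence Q = [Mn²⁺(aq)] / [Cu⁺(aq)]^2 = 2.87×10^−5 (log Q = −4.542).
E = E° − (0.0592/n)·log Q = +1.703 − (0.0592/2)(−4.542) = +1.837 V.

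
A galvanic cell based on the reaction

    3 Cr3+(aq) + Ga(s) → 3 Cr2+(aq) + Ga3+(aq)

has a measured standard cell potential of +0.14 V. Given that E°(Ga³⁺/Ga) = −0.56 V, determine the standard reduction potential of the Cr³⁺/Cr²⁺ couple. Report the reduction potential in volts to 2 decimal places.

−0.42 V

In the reaction as written the Cr³⁺/Cr²⁺ couple is reduced (cathode) and Ga³⁺/Ga is oxidized (anode), so E°cell = E°(Cr³⁺/Cr²⁺) − E°(Ga³⁺/Ga).
E°(Cr³⁺/Cr²⁺) = E°cell + E°(anode) = +0.14 + (−0.56) = −0.42 V.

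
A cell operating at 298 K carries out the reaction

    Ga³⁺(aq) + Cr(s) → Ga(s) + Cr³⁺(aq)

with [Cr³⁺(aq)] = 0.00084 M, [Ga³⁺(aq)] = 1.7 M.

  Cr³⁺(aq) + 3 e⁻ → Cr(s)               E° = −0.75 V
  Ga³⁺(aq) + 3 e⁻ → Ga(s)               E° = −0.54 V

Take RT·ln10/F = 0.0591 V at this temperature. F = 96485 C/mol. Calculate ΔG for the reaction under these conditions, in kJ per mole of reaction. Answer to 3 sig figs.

The standard cell potential is −0.54 − (−0.75) = +0.21 V, with n = 3 electrons in the balanced equation.
Q = [Cr³⁺(aq)] / [Ga³⁺(aq)] = 0.000494, so log Q = −3.306 and E = +0.21 − (0.0591/3)(−3.306) = +0.2751 V.
Finally ΔG = −nFE = −(3)(96485 C/mol)(+0.2751 V) = −79.6 kJ/mol.

−79.6 kJ/mol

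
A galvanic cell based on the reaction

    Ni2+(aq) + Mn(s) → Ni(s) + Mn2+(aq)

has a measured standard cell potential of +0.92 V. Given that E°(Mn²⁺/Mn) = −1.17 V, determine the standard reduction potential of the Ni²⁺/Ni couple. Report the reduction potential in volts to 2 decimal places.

−0.25 V

In the reaction as written the Ni²⁺/Ni couple is reduced (cathode) and Mn²⁺/Mn is oxidized (anode), so E°cell = E°(Ni²⁺/Ni) − E°(Mn²⁺/Mn).
E°(Ni²⁺/Ni) = E°cell + E°(anode) = +0.92 + (−1.17) = −0.25 V.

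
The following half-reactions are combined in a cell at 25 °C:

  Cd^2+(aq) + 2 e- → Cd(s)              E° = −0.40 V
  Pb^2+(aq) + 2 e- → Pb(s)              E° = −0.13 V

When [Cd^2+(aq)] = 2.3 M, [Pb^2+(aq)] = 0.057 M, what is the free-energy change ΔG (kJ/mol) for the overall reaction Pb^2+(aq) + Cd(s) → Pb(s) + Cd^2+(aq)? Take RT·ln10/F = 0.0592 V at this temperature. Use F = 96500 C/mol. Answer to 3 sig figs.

−42.9 kJ/mol

The standard cell potential is −0.13 − (−0.40) = +0.27 V, with n = 2 electrons in the balanced equation.
Q = [Cd^2+(aq)] / [Pb^2+(aq)] = 40.4, so log Q = 1.606 and E = +0.27 − (0.0592/2)(1.606) = +0.2225 V.
Finally ΔG = −nFE = −(2)(96500 C/mol)(+0.2225 V) = −42.9 kJ/mol.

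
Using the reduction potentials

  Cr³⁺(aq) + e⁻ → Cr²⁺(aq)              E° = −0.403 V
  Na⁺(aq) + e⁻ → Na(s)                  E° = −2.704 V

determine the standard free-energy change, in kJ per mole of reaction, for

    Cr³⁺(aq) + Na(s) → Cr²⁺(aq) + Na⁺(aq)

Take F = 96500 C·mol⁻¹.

In the reaction as written Cr³⁺(aq) is reduced, so the Cr³⁺/Cr²⁺ couple is the cathode and Na⁺/Na is the anode.
E°cell = −0.403 − (−2.704) = +2.301 V; balancing electrons gives n = 1.
ΔG° = −nFE°cell = −(1)(96500)(+2.301) J/mol = −222 kJ/mol.

−222 kJ/mol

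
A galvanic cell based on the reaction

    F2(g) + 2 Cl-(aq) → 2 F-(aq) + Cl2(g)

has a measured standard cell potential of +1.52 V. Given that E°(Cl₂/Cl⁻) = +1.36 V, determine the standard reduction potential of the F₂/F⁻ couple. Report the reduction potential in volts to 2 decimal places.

+2.88 V

In the reaction as written the F₂/F⁻ couple is reduced (cathode) and Cl₂/Cl⁻ is oxidized (anode), so E°cell = E°(F₂/F⁻) − E°(Cl₂/Cl⁻).
E°(F₂/F⁻) = E°cell + E°(anode) = +1.52 + (+1.36) = +2.88 V.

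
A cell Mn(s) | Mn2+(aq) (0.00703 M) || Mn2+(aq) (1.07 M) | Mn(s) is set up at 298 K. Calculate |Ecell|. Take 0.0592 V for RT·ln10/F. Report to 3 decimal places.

For a concentration cell E°cell = 0, since both electrodes use the same couple.
The compartment with the higher Mn2+(aq) concentration (1.07 M) acts as the cathode; ions are reduced there and produced at the dilute (0.00703 M) anode.
With n = 2, Ecell = −(0.0592/2)·log([dilute]/[conc]) = −(0.0592/2)·log(0.00703/1.07) = +0.065 V.

0.065 V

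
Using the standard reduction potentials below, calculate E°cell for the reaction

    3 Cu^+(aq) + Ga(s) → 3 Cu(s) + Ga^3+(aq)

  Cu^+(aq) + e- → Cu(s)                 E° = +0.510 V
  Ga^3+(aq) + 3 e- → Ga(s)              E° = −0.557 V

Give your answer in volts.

+1.067 V

Cu^+(aq) gains electrons, so the Cu⁺/Cu couple is the cathode; the Ga³⁺/Ga couple is the anode.
E°cell = E°(cathode) − E°(anode) = +0.510 − (−0.557) = +1.067 V.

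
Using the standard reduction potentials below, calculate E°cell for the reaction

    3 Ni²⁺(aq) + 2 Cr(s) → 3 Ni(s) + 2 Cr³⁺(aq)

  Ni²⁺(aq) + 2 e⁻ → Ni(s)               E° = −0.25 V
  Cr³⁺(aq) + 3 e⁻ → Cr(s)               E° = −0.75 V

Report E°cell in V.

Ni²⁺(aq) gains electrons, so the Ni²⁺/Ni couple is the cathode; the Cr³⁺/Cr couple is the anode.
E°cell = E°(cathode) − E°(anode) = −0.25 − (−0.75) = +0.50 V.

+0.50 V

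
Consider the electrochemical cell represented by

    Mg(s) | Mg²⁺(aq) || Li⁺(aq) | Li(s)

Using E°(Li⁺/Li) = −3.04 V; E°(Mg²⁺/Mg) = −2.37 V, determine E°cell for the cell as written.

−0.67 V

By convention the left-hand electrode in cell notation is the anode (oxidation) and the right-hand electrode is the cathode (reduction).
E°cell = E°(right) − E°(left) = −3.04 − (−2.37) = −0.67 V.
The negative sign shows that, as written, the cell would require an external voltage to drive the reaction.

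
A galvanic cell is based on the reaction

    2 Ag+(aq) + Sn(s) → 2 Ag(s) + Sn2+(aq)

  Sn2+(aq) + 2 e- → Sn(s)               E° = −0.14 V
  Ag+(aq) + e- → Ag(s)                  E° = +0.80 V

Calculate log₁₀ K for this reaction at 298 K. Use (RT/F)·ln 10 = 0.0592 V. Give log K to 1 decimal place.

The Ag⁺/Ag couple is reduced (cathode); E°cell = +0.80 − (−0.14) = +0.94 V with n = 2.
At equilibrium E = 0, so log K = nE°cell / 0.0592 = (2)(+0.94) / 0.0592 = 31.8.

log K = 31.8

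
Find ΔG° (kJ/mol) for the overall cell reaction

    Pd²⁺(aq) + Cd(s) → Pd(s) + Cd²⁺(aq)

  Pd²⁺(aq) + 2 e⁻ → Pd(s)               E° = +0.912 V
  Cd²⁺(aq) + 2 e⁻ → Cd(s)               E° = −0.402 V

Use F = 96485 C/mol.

−254 kJ/mol

In the reaction as written Pd²⁺(aq) is reduced, so the Pd²⁺/Pd couple is the cathode and Cd²⁺/Cd is the anode.
E°cell = +0.912 − (−0.402) = +1.314 V; balancing electrons gives n = 2.
ΔG° = −nFE°cell = −(2)(96485)(+1.314) J/mol = −254 kJ/mol.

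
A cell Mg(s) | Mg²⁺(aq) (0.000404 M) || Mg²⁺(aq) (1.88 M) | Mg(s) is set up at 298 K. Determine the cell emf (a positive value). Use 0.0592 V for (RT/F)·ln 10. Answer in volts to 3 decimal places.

0.109 V

For a concentration cell E°cell = 0, since both electrodes use the same couple.
The compartment with the higher Mg²⁺(aq) concentration (1.88 M) acts as the cathode; ions are reduced there and produced at the dilute (0.000404 M) anode.
With n = 2, Ecell = −(0.0592/2)·log([dilute]/[conc]) = −(0.0592/2)·log(0.000404/1.88) = +0.109 V.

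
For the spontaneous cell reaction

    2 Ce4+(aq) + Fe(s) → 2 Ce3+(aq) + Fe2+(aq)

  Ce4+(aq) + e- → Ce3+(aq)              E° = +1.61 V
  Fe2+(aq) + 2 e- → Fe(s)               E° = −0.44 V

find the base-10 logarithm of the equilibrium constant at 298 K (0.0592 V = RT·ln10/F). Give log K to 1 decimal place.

The Ce⁴⁺/Ce³⁺ couple is reduced (cathode); E°cell = +1.61 − (−0.44) = +2.05 V with n = 2.
At equilibrium E = 0, so log K = nE°cell / 0.0592 = (2)(+2.05) / 0.0592 = 69.3.

log K = 69.3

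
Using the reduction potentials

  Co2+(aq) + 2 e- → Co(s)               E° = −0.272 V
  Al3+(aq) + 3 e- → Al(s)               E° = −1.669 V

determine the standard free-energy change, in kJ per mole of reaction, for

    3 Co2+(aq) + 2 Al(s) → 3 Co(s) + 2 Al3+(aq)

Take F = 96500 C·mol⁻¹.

In the reaction as written Co2+(aq) is reduced, so the Co²⁺/Co couple is the cathode and Al³⁺/Al is the anode.
E°cell = −0.272 − (−1.669) = +1.397 V; balancing electrons gives n = 6.
ΔG° = −nFE°cell = −(6)(96500)(+1.397) J/mol = −809 kJ/mol.

−809 kJ/mol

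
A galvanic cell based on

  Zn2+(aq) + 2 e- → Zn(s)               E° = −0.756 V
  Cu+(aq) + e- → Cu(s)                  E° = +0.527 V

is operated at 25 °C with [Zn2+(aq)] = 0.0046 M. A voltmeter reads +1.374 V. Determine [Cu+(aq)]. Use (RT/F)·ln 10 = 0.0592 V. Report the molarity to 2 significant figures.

The Cu⁺/Cu couple has the larger reduction potential, so it is the cathode: E°cell = +0.527 − (−0.756) = +1.283 V and n = 2.
From the Nernst equation, log Q = n(E° − E)/0.0592 = 2·(+1.283 − (+1.374))/0.0592 = −3.074.
Balancing electrons gives 2 Cu+(aq) + Zn(s) → 2 Cu(s) + Zn2+(aq); thus Q = [Zn2+(aq)] / [Cu+(aq)]^2.
Solving for the unknown gives log [Cu+(aq)] = 0.368, so [Cu+(aq)] ≈ 2.3 M.

2.3 M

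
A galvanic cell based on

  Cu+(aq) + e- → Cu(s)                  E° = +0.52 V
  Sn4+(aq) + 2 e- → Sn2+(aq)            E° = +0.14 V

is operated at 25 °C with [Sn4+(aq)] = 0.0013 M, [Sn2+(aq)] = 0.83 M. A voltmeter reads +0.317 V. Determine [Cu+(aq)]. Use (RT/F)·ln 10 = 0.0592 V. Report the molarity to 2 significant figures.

0.0034 M

Cu⁺/Cu is the cathode (higher E°); E°cell = +0.52 − (+0.14) = +0.38 V with n = 2.
From the Nernst equation, log Q = n(E° − E)/0.0592 = 2·(+0.38 − (+0.317))/0.0592 = 2.128.
The balanced reaction is 2 Cu+(aq) + Sn2+(aq) → 2 Cu(s) + Sn4+(aq), so Q = [Sn4+(aq)] / ([Cu+(aq)]^2·[Sn2+(aq)]).
Solving for the unknown gives log [Cu+(aq)] = −2.467, so [Cu+(aq)] ≈ 0.0034 M.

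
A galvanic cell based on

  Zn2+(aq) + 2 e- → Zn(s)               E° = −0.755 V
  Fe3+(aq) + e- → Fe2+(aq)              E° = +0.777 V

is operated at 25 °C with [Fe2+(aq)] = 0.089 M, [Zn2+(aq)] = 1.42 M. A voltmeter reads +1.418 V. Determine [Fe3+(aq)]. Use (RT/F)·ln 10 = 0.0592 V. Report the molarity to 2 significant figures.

Fe³⁺/Fe²⁺ is the cathode (higher E°); E°cell = +0.777 − (−0.755) = +1.532 V with n = 2.
Since E = E° − (0.0592/n)·log Q, log Q = n(E° − E)/0.0592 = 3.851.
The balanced reaction is 2 Fe3+(aq) + Zn(s) → 2 Fe2+(aq) + Zn2+(aq), so Q = ([Fe2+(aq)]^2·[Zn2+(aq)]) / [Fe3+(aq)]^2.
Isolating [Fe3+(aq)] in Q = 10^{3.851} yields log [Fe3+(aq)] = −2.900, i.e. 0.0013 M.

0.0013 M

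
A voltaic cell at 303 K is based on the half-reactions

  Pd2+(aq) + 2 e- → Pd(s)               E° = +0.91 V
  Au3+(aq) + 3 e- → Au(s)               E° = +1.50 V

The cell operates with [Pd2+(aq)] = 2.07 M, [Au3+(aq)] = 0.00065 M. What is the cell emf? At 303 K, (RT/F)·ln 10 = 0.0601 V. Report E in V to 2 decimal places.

Since E°(Au³⁺/Au) > E°(Pd²⁺/Pd), Au³⁺/Au serves as the cathode.
The standard potential is +1.50 − (+0.91) = +0.59 V and the balanced reaction transfers n = 6 electrons.
Balancing gives 2 Au3+(aq) + 3 Pd(s) → 2 Au(s) + 3 Pd2+(aq); hence Q = [Pd2+(aq)]^3 / [Au3+(aq)]^2 = 2.1×10^7 (log Q = 7.322).
Applying E = E° − (RT ln10/nF)·log Q gives +0.59 − (0.0601/6)(7.322) = +0.52 V.

+0.52 V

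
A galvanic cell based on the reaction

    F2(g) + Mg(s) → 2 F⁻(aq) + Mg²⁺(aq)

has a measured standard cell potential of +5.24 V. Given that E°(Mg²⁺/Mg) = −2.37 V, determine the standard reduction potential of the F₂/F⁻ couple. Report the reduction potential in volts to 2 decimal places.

+2.87 V

In the reaction as written the F₂/F⁻ couple is reduced (cathode) and Mg²⁺/Mg is oxidized (anode), so E°cell = E°(F₂/F⁻) − E°(Mg²⁺/Mg).
E°(F₂/F⁻) = E°cell + E°(anode) = +5.24 + (−2.37) = +2.87 V.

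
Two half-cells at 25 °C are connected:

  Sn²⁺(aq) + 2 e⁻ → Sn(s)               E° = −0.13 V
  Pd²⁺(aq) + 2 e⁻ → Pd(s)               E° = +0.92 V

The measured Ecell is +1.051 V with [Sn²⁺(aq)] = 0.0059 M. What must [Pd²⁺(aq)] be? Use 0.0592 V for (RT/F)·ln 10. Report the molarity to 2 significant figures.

0.0064 M

The Pd²⁺/Pd couple has the larger reduction potential, so it is the cathode: E°cell = +0.92 − (−0.13) = +1.05 V and n = 2.
Rearranging E = E° − (0.0592/n)·log Q gives log Q = 2(+1.05 − (+1.051))/0.0592 = −0.034.
For Pd²⁺(aq) + Sn(s) → Pd(s) + Sn²⁺(aq), the reaction quotient is Q = [Sn²⁺(aq)] / [Pd²⁺(aq)].
Solving for the unknown gives log [Pd²⁺(aq)] = −2.195, so [Pd²⁺(aq)] ≈ 0.0064 M.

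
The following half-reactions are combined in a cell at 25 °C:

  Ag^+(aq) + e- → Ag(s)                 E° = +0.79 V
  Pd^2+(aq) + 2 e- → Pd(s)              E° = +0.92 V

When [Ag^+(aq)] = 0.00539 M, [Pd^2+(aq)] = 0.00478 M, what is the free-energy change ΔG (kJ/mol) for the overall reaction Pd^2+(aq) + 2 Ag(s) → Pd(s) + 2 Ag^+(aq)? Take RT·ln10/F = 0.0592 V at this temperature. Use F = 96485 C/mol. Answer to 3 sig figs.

−37.7 kJ/mol

E°cell = +0.92 − (+0.79) = +0.13 V; the balanced reaction transfers n = 2 electrons.
Q = [Ag^+(aq)]^2 / [Pd^2+(aq)] = 0.00608, so log Q = −2.216 and E = +0.13 − (0.0592/2)(−2.216) = +0.1956 V.
Finally ΔG = −nFE = −(2)(96485 C/mol)(+0.1956 V) = −37.7 kJ/mol.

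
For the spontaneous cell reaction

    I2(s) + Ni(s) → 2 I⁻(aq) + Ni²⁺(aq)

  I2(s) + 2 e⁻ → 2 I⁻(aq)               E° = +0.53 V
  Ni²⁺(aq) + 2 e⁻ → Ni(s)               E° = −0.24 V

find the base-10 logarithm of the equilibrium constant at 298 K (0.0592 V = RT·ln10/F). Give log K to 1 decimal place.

log K = 26.0

The I₂/I⁻ couple is reduced (cathode); E°cell = +0.53 − (−0.24) = +0.77 V with n = 2.
At equilibrium E = 0, so log K = nE°cell / 0.0592 = (2)(+0.77) / 0.0592 = 26.0.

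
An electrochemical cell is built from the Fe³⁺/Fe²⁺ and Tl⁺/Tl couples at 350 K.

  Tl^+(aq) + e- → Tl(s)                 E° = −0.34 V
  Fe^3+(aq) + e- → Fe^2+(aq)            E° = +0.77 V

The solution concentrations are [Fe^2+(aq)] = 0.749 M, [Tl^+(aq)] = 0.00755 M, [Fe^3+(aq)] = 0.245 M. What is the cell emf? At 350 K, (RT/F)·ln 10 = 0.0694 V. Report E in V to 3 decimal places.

+1.224 V

Since E°(Fe³⁺/Fe²⁺) > E°(Tl⁺/Tl), Fe³⁺/Fe²⁺ serves as the cathode.
E°cell = E°cat − E°an = +0.77 − (−0.34) = +1.11 V; n = 1.
For the overall reaction Fe^3+(aq) + Tl(s) → Fe^2+(aq) + Tl^+(aq), Q = ([Fe^2+(aq)]·[Tl^+(aq)]) / [Fe^3+(aq)] = 0.0231, giving log Q = −1.637.
E = E° − (0.0694/n)·log Q = +1.11 − (0.0694/1)(−1.637) = +1.224 V.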